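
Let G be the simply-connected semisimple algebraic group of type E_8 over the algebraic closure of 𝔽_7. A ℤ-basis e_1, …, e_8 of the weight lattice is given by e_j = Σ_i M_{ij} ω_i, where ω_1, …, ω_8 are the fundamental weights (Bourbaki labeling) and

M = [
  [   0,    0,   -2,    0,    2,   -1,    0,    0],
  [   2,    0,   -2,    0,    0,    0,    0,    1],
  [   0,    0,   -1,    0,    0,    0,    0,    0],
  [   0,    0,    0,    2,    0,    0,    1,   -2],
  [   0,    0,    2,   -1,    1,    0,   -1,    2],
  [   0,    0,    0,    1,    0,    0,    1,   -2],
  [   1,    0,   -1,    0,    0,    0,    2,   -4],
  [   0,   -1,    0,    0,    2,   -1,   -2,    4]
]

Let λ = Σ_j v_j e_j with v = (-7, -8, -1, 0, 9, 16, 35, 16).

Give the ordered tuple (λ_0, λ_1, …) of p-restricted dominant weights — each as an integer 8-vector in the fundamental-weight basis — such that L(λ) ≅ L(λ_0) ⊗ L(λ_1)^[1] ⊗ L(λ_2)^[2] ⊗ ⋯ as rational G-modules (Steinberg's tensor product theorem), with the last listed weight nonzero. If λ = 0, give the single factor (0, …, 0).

ω-coordinates c = M·v, v = (-7, -8, -1, 0, 9, 16, 35, 16):
  c_1 = (0)·(-7) + (0)·(-8) + (-2)·(-1) + 0·0 + 2·9 + (-1)·(16) + 0·35 + 0·16 = 4
  c_2 = (2)·(-7) + (0)·(-8) + (-2)·(-1) + 0·0 + 0·9 + 0·16 + 0·35 + 1·16 = 4
  c_3 = (0)·(-7) + (0)·(-8) + (-1)·(-1) + 0·0 + 0·9 + 0·16 + 0·35 + 0·16 = 1
  c_4 = (0)·(-7) + (0)·(-8) + (0)·(-1) + 2·0 + 0·9 + 0·16 + 1·35 + (-2)·(16) = 3
  c_5 = (0)·(-7) + (0)·(-8) + (2)·(-1) + (-1)·(0) + 1·9 + 0·16 + (-1)·(35) + 2·16 = 4
  c_6 = (0)·(-7) + (0)·(-8) + (0)·(-1) + 1·0 + 0·9 + 0·16 + 1·35 + (-2)·(16) = 3
  c_7 = (1)·(-7) + (0)·(-8) + (-1)·(-1) + 0·0 + 0·9 + 0·16 + 2·35 + (-4)·(16) = 0
  c_8 = (0)·(-7) + (-1)·(-8) + (0)·(-1) + 0·0 + 2·9 + (-1)·(16) + (-2)·(35) + 4·16 = 4
Base-7 expansion of each c_i:
  c_1 = 4 = 4·7^0
  c_2 = 4 = 4·7^0
  c_3 = 1 = 1·7^0
  c_4 = 3 = 3·7^0
  c_5 = 4 = 4·7^0
  c_6 = 3 = 3·7^0
  c_7 = 0
  c_8 = 4 = 4·7^0
Factor λ_0 = (4, 4, 1, 3, 4, 3, 0, 4)

((4, 4, 1, 3, 4, 3, 0, 4),)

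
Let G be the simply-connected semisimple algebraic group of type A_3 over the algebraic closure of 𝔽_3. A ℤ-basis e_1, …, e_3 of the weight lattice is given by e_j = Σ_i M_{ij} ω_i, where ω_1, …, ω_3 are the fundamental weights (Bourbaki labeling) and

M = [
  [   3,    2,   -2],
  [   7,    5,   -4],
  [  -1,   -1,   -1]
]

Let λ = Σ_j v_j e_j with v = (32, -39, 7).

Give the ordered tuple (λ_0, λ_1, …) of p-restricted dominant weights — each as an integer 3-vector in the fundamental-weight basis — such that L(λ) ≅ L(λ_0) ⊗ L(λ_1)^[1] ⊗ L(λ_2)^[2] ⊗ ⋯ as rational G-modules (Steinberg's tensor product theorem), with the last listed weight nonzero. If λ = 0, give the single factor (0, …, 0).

((1, 1, 0), (1, 0, 0))

In the fundamental-weight basis, λ has coordinates c = M·v (v = (32, -39, 7)):
  c_1 = 3*32 + 2*-39 + -2*7 = 4
  c_2 = 7*32 + 5*-39 + -4*7 = 1
  c_3 = -1*32 + -1*-39 + -1*7 = 0
Expand coordinatewise in base 3:
  c_1 = 4 = 1·3^0 + 1·3^1
  c_2 = 1 = 1·3^0
  c_3 = 0
Factor λ_0 = (1, 1, 0)
Factor λ_1 = (1, 0, 0)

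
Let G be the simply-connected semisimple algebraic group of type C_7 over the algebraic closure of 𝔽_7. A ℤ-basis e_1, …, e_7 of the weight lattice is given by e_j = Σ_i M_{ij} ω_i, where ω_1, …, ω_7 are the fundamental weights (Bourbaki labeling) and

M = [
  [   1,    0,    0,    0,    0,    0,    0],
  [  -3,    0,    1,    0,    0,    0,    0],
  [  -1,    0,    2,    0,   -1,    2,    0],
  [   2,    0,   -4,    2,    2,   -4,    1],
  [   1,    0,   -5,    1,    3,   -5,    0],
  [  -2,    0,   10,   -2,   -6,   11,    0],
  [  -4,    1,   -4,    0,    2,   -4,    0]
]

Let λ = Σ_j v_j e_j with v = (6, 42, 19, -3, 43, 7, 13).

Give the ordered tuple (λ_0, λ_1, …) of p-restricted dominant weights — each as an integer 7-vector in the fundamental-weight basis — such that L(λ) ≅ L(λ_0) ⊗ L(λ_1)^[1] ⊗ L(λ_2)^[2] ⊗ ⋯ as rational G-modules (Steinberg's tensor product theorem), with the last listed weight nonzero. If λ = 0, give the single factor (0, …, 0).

((6, 1, 3, 1, 2, 3, 0),)

In the fundamental-weight basis, λ has coordinates c = M·v (v = (6, 42, 19, -3, 43, 7, 13)):
  c_1 = (1)·(6) + (0)·(42) + (0)·(19) + (0)·(-3) + (0)·(43) + (0)·(7) + (0)·(13) = 6
  c_2 = (-3)·(6) + (0)·(42) + (1)·(19) + (0)·(-3) + (0)·(43) + (0)·(7) + (0)·(13) = 1
  c_3 = (-1)·(6) + (0)·(42) + (2)·(19) + (0)·(-3) + (-1)·(43) + (2)·(7) + (0)·(13) = 3
  c_4 = (2)·(6) + (0)·(42) + (-4)·(19) + (2)·(-3) + (2)·(43) + (-4)·(7) + (1)·(13) = 1
  c_5 = (1)·(6) + (0)·(42) + (-5)·(19) + (1)·(-3) + (3)·(43) + (-5)·(7) + (0)·(13) = 2
  c_6 = (-2)·(6) + (0)·(42) + (10)·(19) + (-2)·(-3) + (-6)·(43) + (11)·(7) + (0)·(13) = 3
  c_7 = (-4)·(6) + (1)·(42) + (-4)·(19) + (0)·(-3) + (2)·(43) + (-4)·(7) + (0)·(13) = 0
Expand coordinatewise in base 7:
  c_1 = 6 = 6·7^0
  c_2 = 1 = 1·7^0
  c_3 = 3 = 3·7^0
  c_4 = 1 = 1·7^0
  c_5 = 2 = 2·7^0
  c_6 = 3 = 3·7^0
  c_7 = 0
Factor λ_0 = (6, 1, 3, 1, 2, 3, 0)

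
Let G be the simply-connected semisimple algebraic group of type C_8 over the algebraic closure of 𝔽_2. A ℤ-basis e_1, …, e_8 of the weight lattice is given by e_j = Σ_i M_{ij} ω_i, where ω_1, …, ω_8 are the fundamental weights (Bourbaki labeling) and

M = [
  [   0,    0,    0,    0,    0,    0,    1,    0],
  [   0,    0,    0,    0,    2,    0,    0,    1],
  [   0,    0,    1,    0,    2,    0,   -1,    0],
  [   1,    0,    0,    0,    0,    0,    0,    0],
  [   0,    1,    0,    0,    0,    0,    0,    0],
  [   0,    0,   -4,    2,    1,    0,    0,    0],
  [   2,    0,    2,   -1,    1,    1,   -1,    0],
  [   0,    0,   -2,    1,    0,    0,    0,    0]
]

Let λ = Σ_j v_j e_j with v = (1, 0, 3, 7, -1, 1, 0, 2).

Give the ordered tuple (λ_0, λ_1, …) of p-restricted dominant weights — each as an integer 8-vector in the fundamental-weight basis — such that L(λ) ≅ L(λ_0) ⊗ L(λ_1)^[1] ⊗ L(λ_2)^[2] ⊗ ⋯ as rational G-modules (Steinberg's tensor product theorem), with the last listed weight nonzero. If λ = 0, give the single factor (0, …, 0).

In the fundamental-weight basis, λ has coordinates c = M·v (v = (1, 0, 3, 7, -1, 1, 0, 2)):
  c_1 = 0*1 + 0*0 + 0*3 + 0*7 + 0*-1 + 0*1 + 1*0 + 0*2 = 0
  c_2 = 0*1 + 0*0 + 0*3 + 0*7 + 2*-1 + 0*1 + 0*0 + 1*2 = 0
  c_3 = 0*1 + 0*0 + 1*3 + 0*7 + 2*-1 + 0*1 + -1*0 + 0*2 = 1
  c_4 = 1*1 + 0*0 + 0*3 + 0*7 + 0*-1 + 0*1 + 0*0 + 0*2 = 1
  c_5 = 0*1 + 1*0 + 0*3 + 0*7 + 0*-1 + 0*1 + 0*0 + 0*2 = 0
  c_6 = 0*1 + 0*0 + -4*3 + 2*7 + 1*-1 + 0*1 + 0*0 + 0*2 = 1
  c_7 = 2*1 + 0*0 + 2*3 + -1*7 + 1*-1 + 1*1 + -1*0 + 0*2 = 1
  c_8 = 0*1 + 0*0 + -2*3 + 1*7 + 0*-1 + 0*1 + 0*0 + 0*2 = 1
Expand coordinatewise in base 2:
  c_1 = 0
  c_2 = 0
  c_3 = 1 = 1·2^0
  c_4 = 1 = 1·2^0
  c_5 = 0
  c_6 = 1 = 1·2^0
  c_7 = 1 = 1·2^0
  c_8 = 1 = 1·2^0
p-restricted factor λ_0 = (0, 0, 1, 1, 0, 1, 1, 1)

((0, 0, 1, 1, 0, 1, 1, 1),)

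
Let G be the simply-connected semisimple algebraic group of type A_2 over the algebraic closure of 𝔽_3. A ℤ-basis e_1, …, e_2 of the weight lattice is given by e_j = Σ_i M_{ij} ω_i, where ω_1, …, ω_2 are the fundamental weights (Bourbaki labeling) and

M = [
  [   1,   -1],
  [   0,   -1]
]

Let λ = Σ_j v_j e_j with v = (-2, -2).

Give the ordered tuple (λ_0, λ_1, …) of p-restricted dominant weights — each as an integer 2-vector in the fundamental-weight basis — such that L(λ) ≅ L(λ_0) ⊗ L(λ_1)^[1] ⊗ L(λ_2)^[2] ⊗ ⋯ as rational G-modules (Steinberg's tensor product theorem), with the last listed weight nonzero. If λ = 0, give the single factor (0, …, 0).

Converting to the ω-basis (c_i = row i of M dotted with v = (-2, -2)):
  c_1 = (1)·(-2) + (-1)·(-2) = 0
  c_2 = (0)·(-2) + (-1)·(-2) = 2
Base-3 expansion of each c_i:
  c_1 = 0
  c_2 = 2 = 2·3^0
Factor λ_0 = (0, 2)

((0, 2),)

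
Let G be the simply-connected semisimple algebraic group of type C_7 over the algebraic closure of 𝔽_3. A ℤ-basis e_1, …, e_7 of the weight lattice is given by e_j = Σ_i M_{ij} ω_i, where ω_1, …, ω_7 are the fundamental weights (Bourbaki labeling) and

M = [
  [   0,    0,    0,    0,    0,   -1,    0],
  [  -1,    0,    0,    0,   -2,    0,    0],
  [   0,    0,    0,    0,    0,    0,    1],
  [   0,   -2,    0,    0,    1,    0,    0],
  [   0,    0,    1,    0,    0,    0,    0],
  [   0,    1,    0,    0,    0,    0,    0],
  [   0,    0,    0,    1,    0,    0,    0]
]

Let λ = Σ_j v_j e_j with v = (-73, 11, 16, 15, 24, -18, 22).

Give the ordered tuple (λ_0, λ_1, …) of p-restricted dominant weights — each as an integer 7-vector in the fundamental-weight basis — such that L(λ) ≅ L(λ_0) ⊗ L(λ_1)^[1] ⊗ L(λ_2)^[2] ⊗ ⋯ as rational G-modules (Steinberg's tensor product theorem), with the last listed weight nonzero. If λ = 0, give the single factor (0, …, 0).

ω-coordinates c = M·v, v = (-73, 11, 16, 15, 24, -18, 22):
  c_1 = 0*-73 + 0*11 + 0*16 + 0*15 + 0*24 + -1*-18 + 0*22 = 18
  c_2 = -1*-73 + 0*11 + 0*16 + 0*15 + -2*24 + 0*-18 + 0*22 = 25
  c_3 = 0*-73 + 0*11 + 0*16 + 0*15 + 0*24 + 0*-18 + 1*22 = 22
  c_4 = 0*-73 + -2*11 + 0*16 + 0*15 + 1*24 + 0*-18 + 0*22 = 2
  c_5 = 0*-73 + 0*11 + 1*16 + 0*15 + 0*24 + 0*-18 + 0*22 = 16
  c_6 = 0*-73 + 1*11 + 0*16 + 0*15 + 0*24 + 0*-18 + 0*22 = 11
  c_7 = 0*-73 + 0*11 + 0*16 + 1*15 + 0*24 + 0*-18 + 0*22 = 15
Expand coordinatewise in base 3:
  c_1 = 18 = 0·3^0 + 0·3^1 + 2·3^2
  c_2 = 25 = 1·3^0 + 2·3^1 + 2·3^2
  c_3 = 22 = 1·3^0 + 1·3^1 + 2·3^2
  c_4 = 2 = 2·3^0
  c_5 = 16 = 1·3^0 + 2·3^1 + 1·3^2
  c_6 = 11 = 2·3^0 + 0·3^1 + 1·3^2
  c_7 = 15 = 0·3^0 + 2·3^1 + 1·3^2
p-restricted factor λ_0 = (0, 1, 1, 2, 1, 2, 0)
p-restricted factor λ_1 = (0, 2, 1, 0, 2, 0, 2)
p-restricted factor λ_2 = (2, 2, 2, 0, 1, 1, 1)

((0, 1, 1, 2, 1, 2, 0), (0, 2, 1, 0, 2, 0, 2), (2, 2, 2, 0, 1, 1, 1))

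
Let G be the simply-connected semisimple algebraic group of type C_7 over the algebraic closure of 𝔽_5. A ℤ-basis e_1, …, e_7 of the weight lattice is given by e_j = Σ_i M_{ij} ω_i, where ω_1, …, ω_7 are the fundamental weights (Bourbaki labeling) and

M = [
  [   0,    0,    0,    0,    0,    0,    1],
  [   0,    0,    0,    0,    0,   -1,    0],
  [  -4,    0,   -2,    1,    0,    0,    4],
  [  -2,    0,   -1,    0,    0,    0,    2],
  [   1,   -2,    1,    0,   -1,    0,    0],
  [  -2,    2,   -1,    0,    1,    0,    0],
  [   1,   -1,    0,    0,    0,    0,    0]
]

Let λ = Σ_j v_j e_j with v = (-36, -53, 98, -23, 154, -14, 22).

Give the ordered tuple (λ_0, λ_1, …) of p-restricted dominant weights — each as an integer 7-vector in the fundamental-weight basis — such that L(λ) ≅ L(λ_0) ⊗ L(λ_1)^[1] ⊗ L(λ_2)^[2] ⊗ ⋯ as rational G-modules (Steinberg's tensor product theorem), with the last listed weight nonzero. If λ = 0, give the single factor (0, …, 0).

Converting to the ω-basis (c_i = row i of M dotted with v = (-36, -53, 98, -23, 154, -14, 22)):
  c_1 = (0)·(-36) + (0)·(-53) + (0)·(98) + (0)·(-23) + (0)·(154) + (0)·(-14) + (1)·(22) = 22
  c_2 = (0)·(-36) + (0)·(-53) + (0)·(98) + (0)·(-23) + (0)·(154) + (-1)·(-14) + (0)·(22) = 14
  c_3 = (-4)·(-36) + (0)·(-53) + (-2)·(98) + (1)·(-23) + (0)·(154) + (0)·(-14) + (4)·(22) = 13
  c_4 = (-2)·(-36) + (0)·(-53) + (-1)·(98) + (0)·(-23) + (0)·(154) + (0)·(-14) + (2)·(22) = 18
  c_5 = (1)·(-36) + (-2)·(-53) + (1)·(98) + (0)·(-23) + (-1)·(154) + (0)·(-14) + (0)·(22) = 14
  c_6 = (-2)·(-36) + (2)·(-53) + (-1)·(98) + (0)·(-23) + (1)·(154) + (0)·(-14) + (0)·(22) = 22
  c_7 = (1)·(-36) + (-1)·(-53) + (0)·(98) + (0)·(-23) + (0)·(154) + (0)·(-14) + (0)·(22) = 17
Writing each c_i in base p = 5:
  c_1 = 22 = 2·5^0 + 4·5^1
  c_2 = 14 = 4·5^0 + 2·5^1
  c_3 = 13 = 3·5^0 + 2·5^1
  c_4 = 18 = 3·5^0 + 3·5^1
  c_5 = 14 = 4·5^0 + 2·5^1
  c_6 = 22 = 2·5^0 + 4·5^1
  c_7 = 17 = 2·5^0 + 3·5^1
λ_0 = (2, 4, 3, 3, 4, 2, 2)
λ_1 = (4, 2, 2, 3, 2, 4, 3)

((2, 4, 3, 3, 4, 2, 2), (4, 2, 2, 3, 2, 4, 3))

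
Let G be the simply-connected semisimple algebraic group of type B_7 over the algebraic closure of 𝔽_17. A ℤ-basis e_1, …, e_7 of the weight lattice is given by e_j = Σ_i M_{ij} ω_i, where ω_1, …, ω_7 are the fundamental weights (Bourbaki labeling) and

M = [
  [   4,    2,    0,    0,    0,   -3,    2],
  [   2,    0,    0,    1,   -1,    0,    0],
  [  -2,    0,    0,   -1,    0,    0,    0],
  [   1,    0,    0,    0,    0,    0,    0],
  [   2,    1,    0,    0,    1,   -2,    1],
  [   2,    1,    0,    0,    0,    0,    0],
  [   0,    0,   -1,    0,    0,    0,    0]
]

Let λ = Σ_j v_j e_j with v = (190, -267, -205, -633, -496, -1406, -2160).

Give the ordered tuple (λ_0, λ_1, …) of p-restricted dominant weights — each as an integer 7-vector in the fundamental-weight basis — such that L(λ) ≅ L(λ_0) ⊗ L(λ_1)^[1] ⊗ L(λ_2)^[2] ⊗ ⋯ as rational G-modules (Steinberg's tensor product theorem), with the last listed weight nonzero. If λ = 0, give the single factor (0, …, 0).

((5, 5, 15, 3, 14, 11, 1), (7, 14, 14, 11, 15, 6, 12))

Change of basis e → ω: c = M·v where v = (190, -267, -205, -633, -496, -1406, -2160):
  c_1 = 4·190 + (2)·(-267) + (0)·(-205) + (0)·(-633) + (0)·(-496) + (-3)·(-1406) + (2)·(-2160) = 124
  c_2 = 2·190 + (0)·(-267) + (0)·(-205) + (1)·(-633) + (-1)·(-496) + (0)·(-1406) + (0)·(-2160) = 243
  c_3 = (-2)·(190) + (0)·(-267) + (0)·(-205) + (-1)·(-633) + (0)·(-496) + (0)·(-1406) + (0)·(-2160) = 253
  c_4 = 1·190 + (0)·(-267) + (0)·(-205) + (0)·(-633) + (0)·(-496) + (0)·(-1406) + (0)·(-2160) = 190
  c_5 = 2·190 + (1)·(-267) + (0)·(-205) + (0)·(-633) + (1)·(-496) + (-2)·(-1406) + (1)·(-2160) = 269
  c_6 = 2·190 + (1)·(-267) + (0)·(-205) + (0)·(-633) + (0)·(-496) + (0)·(-1406) + (0)·(-2160) = 113
  c_7 = 0·190 + (0)·(-267) + (-1)·(-205) + (0)·(-633) + (0)·(-496) + (0)·(-1406) + (0)·(-2160) = 205
p = 17; digits c_i = Σ_j d_{ij}·17^j, 0 ≤ d_{ij} < 17:
  c_1 = 124 = 5·17^0 + 7·17^1
  c_2 = 243 = 5·17^0 + 14·17^1
  c_3 = 253 = 15·17^0 + 14·17^1
  c_4 = 190 = 3·17^0 + 11·17^1
  c_5 = 269 = 14·17^0 + 15·17^1
  c_6 = 113 = 11·17^0 + 6·17^1
  c_7 = 205 = 1·17^0 + 12·17^1
p-restricted factor λ_0 = (5, 5, 15, 3, 14, 11, 1)
p-restricted factor λ_1 = (7, 14, 14, 11, 15, 6, 12)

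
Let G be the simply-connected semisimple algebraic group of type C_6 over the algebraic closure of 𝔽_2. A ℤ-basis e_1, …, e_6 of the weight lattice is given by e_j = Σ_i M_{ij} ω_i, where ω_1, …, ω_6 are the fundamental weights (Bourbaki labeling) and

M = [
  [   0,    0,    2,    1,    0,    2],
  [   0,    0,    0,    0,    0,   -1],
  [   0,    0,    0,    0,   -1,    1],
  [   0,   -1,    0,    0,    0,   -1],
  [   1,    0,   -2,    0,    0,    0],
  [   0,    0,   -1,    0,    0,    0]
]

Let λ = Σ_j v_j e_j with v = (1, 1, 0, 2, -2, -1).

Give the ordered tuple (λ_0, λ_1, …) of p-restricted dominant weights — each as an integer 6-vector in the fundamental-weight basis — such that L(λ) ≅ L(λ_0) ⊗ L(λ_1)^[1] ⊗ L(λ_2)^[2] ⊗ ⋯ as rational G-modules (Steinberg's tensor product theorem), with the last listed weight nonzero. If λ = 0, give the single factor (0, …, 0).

ω-coordinates c = M·v, v = (1, 1, 0, 2, -2, -1):
  c_1 = (0)·(1) + (0)·(1) + (2)·(0) + (1)·(2) + (0)·(-2) + (2)·(-1) = 0
  c_2 = (0)·(1) + (0)·(1) + (0)·(0) + (0)·(2) + (0)·(-2) + (-1)·(-1) = 1
  c_3 = (0)·(1) + (0)·(1) + (0)·(0) + (0)·(2) + (-1)·(-2) + (1)·(-1) = 1
  c_4 = (0)·(1) + (-1)·(1) + (0)·(0) + (0)·(2) + (0)·(-2) + (-1)·(-1) = 0
  c_5 = (1)·(1) + (0)·(1) + (-2)·(0) + (0)·(2) + (0)·(-2) + (0)·(-1) = 1
  c_6 = (0)·(1) + (0)·(1) + (-1)·(0) + (0)·(2) + (0)·(-2) + (0)·(-1) = 0
Writing each c_i in base p = 2:
  c_1 = 0
  c_2 = 1 = 1·2^0
  c_3 = 1 = 1·2^0
  c_4 = 0
  c_5 = 1 = 1·2^0
  c_6 = 0
λ_0 = (0, 1, 1, 0, 1, 0)

((0, 1, 1, 0, 1, 0),)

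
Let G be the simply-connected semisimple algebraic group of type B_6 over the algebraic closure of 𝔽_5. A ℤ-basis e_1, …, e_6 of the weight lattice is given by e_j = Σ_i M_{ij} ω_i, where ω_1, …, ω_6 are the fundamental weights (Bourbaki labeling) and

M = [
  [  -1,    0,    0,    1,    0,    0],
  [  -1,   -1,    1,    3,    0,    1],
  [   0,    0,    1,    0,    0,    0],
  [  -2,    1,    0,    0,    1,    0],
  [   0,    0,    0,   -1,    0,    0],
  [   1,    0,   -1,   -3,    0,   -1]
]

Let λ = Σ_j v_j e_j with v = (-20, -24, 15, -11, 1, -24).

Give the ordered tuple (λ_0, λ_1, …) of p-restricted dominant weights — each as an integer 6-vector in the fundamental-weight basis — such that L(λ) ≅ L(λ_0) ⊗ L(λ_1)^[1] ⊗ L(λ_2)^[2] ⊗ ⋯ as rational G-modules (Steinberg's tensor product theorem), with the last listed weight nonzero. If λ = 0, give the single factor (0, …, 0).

((4, 2, 0, 2, 1, 2), (1, 0, 3, 3, 2, 4))

Converting to the ω-basis (c_i = row i of M dotted with v = (-20, -24, 15, -11, 1, -24)):
  c_1 = (-1)·(-20) + (0)·(-24) + (0)·(15) + (1)·(-11) + (0)·(1) + (0)·(-24) = 9
  c_2 = (-1)·(-20) + (-1)·(-24) + (1)·(15) + (3)·(-11) + (0)·(1) + (1)·(-24) = 2
  c_3 = (0)·(-20) + (0)·(-24) + (1)·(15) + (0)·(-11) + (0)·(1) + (0)·(-24) = 15
  c_4 = (-2)·(-20) + (1)·(-24) + (0)·(15) + (0)·(-11) + (1)·(1) + (0)·(-24) = 17
  c_5 = (0)·(-20) + (0)·(-24) + (0)·(15) + (-1)·(-11) + (0)·(1) + (0)·(-24) = 11
  c_6 = (1)·(-20) + (0)·(-24) + (-1)·(15) + (-3)·(-11) + (0)·(1) + (-1)·(-24) = 22
Writing each c_i in base p = 5:
  c_1 = 9 = 4·5^0 + 1·5^1
  c_2 = 2 = 2·5^0
  c_3 = 15 = 0·5^0 + 3·5^1
  c_4 = 17 = 2·5^0 + 3·5^1
  c_5 = 11 = 1·5^0 + 2·5^1
  c_6 = 22 = 2·5^0 + 4·5^1
p-restricted factor λ_0 = (4, 2, 0, 2, 1, 2)
p-restricted factor λ_1 = (1, 0, 3, 3, 2, 4)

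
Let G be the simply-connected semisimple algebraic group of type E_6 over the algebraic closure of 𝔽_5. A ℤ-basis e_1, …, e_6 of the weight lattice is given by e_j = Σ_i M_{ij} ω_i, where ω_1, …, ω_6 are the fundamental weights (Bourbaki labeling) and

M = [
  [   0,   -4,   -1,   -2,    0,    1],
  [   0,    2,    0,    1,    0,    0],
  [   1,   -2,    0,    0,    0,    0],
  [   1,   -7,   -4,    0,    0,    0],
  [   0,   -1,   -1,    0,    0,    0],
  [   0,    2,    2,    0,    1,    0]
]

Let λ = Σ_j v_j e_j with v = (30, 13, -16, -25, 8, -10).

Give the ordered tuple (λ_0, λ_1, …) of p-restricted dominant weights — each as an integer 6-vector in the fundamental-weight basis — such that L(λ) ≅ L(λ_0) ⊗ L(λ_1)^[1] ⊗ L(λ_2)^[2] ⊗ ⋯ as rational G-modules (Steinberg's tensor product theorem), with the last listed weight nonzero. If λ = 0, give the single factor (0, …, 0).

Change of basis e → ω: c = M·v where v = (30, 13, -16, -25, 8, -10):
  c_1 = 0*30 + -4*13 + -1*-16 + -2*-25 + 0*8 + 1*-10 = 4
  c_2 = 0*30 + 2*13 + 0*-16 + 1*-25 + 0*8 + 0*-10 = 1
  c_3 = 1*30 + -2*13 + 0*-16 + 0*-25 + 0*8 + 0*-10 = 4
  c_4 = 1*30 + -7*13 + -4*-16 + 0*-25 + 0*8 + 0*-10 = 3
  c_5 = 0*30 + -1*13 + -1*-16 + 0*-25 + 0*8 + 0*-10 = 3
  c_6 = 0*30 + 2*13 + 2*-16 + 0*-25 + 1*8 + 0*-10 = 2
Base-5 expansion of each c_i:
  c_1 = 4 = 4·5^0
  c_2 = 1 = 1·5^0
  c_3 = 4 = 4·5^0
  c_4 = 3 = 3·5^0
  c_5 = 3 = 3·5^0
  c_6 = 2 = 2·5^0
Factor λ_0 = (4, 1, 4, 3, 3, 2)

((4, 1, 4, 3, 3, 2),)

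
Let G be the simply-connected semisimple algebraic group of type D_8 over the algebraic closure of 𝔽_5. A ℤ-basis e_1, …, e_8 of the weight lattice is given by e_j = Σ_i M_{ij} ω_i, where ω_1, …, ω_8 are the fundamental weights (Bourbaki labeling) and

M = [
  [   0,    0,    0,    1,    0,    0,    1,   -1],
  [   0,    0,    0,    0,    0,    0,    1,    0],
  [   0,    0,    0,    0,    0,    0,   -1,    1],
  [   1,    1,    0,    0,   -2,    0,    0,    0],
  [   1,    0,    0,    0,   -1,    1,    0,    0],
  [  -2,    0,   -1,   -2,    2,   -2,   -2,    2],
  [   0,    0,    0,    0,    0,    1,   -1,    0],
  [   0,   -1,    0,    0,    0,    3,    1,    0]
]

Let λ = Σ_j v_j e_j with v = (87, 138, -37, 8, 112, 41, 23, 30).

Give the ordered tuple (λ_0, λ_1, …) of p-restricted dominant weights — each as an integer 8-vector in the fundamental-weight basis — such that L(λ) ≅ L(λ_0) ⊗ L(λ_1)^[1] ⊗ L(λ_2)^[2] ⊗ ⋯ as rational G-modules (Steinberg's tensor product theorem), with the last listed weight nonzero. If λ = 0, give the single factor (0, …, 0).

Change of basis e → ω: c = M·v where v = (87, 138, -37, 8, 112, 41, 23, 30):
  c_1 = 0·87 + 0·138 + (0)·(-37) + 1·8 + 0·112 + 0·41 + 1·23 + (-1)·(30) = 1
  c_2 = 0·87 + 0·138 + (0)·(-37) + 0·8 + 0·112 + 0·41 + 1·23 + 0·30 = 23
  c_3 = 0·87 + 0·138 + (0)·(-37) + 0·8 + 0·112 + 0·41 + (-1)·(23) + 1·30 = 7
  c_4 = 1·87 + 1·138 + (0)·(-37) + 0·8 + (-2)·(112) + 0·41 + 0·23 + 0·30 = 1
  c_5 = 1·87 + 0·138 + (0)·(-37) + 0·8 + (-1)·(112) + 1·41 + 0·23 + 0·30 = 16
  c_6 = (-2)·(87) + 0·138 + (-1)·(-37) + (-2)·(8) + 2·112 + (-2)·(41) + (-2)·(23) + 2·30 = 3
  c_7 = 0·87 + 0·138 + (0)·(-37) + 0·8 + 0·112 + 1·41 + (-1)·(23) + 0·30 = 18
  c_8 = 0·87 + (-1)·(138) + (0)·(-37) + 0·8 + 0·112 + 3·41 + 1·23 + 0·30 = 8
p = 5; digits c_i = Σ_j d_{ij}·5^j, 0 ≤ d_{ij} < 5:
  c_1 = 1 = 1·5^0
  c_2 = 23 = 3·5^0 + 4·5^1
  c_3 = 7 = 2·5^0 + 1·5^1
  c_4 = 1 = 1·5^0
  c_5 = 16 = 1·5^0 + 3·5^1
  c_6 = 3 = 3·5^0
  c_7 = 18 = 3·5^0 + 3·5^1
  c_8 = 8 = 3·5^0 + 1·5^1
Factor λ_0 = (1, 3, 2, 1, 1, 3, 3, 3)
Factor λ_1 = (0, 4, 1, 0, 3, 0, 3, 1)

((1, 3, 2, 1, 1, 3, 3, 3), (0, 4, 1, 0, 3, 0, 3, 1))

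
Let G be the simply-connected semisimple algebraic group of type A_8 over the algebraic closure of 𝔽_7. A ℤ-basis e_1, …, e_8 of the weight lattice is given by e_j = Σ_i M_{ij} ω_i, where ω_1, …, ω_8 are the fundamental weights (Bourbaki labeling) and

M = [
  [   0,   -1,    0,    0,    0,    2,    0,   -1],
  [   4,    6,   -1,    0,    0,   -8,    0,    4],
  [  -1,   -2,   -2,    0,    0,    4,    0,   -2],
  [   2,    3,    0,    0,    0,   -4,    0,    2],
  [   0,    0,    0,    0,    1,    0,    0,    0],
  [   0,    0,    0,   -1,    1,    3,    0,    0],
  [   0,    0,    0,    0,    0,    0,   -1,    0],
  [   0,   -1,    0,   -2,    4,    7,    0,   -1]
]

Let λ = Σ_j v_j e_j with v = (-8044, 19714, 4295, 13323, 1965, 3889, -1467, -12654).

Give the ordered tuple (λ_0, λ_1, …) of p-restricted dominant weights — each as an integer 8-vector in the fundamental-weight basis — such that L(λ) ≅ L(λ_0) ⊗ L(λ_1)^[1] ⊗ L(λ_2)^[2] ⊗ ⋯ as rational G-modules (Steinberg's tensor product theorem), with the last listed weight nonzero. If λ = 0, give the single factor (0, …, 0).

((4, 1, 1, 6, 5, 1, 4, 5), (4, 5, 1, 4, 0, 2, 6, 0), (0, 1, 4, 2, 5, 6, 1, 0), (2, 0, 2, 6, 5, 0, 4, 4))

In the fundamental-weight basis, λ has coordinates c = M·v (v = (-8044, 19714, 4295, 13323, 1965, 3889, -1467, -12654)):
  c_1 = 0*-8044 + -1*19714 + 0*4295 + 0*13323 + 0*1965 + 2*3889 + 0*-1467 + -1*-12654 = 718
  c_2 = 4*-8044 + 6*19714 + -1*4295 + 0*13323 + 0*1965 + -8*3889 + 0*-1467 + 4*-12654 = 85
  c_3 = -1*-8044 + -2*19714 + -2*4295 + 0*13323 + 0*1965 + 4*3889 + 0*-1467 + -2*-12654 = 890
  c_4 = 2*-8044 + 3*19714 + 0*4295 + 0*13323 + 0*1965 + -4*3889 + 0*-1467 + 2*-12654 = 2190
  c_5 = 0*-8044 + 0*19714 + 0*4295 + 0*13323 + 1*1965 + 0*3889 + 0*-1467 + 0*-12654 = 1965
  c_6 = 0*-8044 + 0*19714 + 0*4295 + -1*13323 + 1*1965 + 3*3889 + 0*-1467 + 0*-12654 = 309
  c_7 = 0*-8044 + 0*19714 + 0*4295 + 0*13323 + 0*1965 + 0*3889 + -1*-1467 + 0*-12654 = 1467
  c_8 = 0*-8044 + -1*19714 + 0*4295 + -2*13323 + 4*1965 + 7*3889 + 0*-1467 + -1*-12654 = 1377
Base-7 expansion of each c_i:
  c_1 = 718 = 4·7^0 + 4·7^1 + 0·7^2 + 2·7^3
  c_2 = 85 = 1·7^0 + 5·7^1 + 1·7^2
  c_3 = 890 = 1·7^0 + 1·7^1 + 4·7^2 + 2·7^3
  c_4 = 2190 = 6·7^0 + 4·7^1 + 2·7^2 + 6·7^3
  c_5 = 1965 = 5·7^0 + 0·7^1 + 5·7^2 + 5·7^3
  c_6 = 309 = 1·7^0 + 2·7^1 + 6·7^2
  c_7 = 1467 = 4·7^0 + 6·7^1 + 1·7^2 + 4·7^3
  c_8 = 1377 = 5·7^0 + 0·7^1 + 0·7^2 + 4·7^3
λ_0 = (4, 1, 1, 6, 5, 1, 4, 5)
λ_1 = (4, 5, 1, 4, 0, 2, 6, 0)
λ_2 = (0, 1, 4, 2, 5, 6, 1, 0)
λ_3 = (2, 0, 2, 6, 5, 0, 4, 4)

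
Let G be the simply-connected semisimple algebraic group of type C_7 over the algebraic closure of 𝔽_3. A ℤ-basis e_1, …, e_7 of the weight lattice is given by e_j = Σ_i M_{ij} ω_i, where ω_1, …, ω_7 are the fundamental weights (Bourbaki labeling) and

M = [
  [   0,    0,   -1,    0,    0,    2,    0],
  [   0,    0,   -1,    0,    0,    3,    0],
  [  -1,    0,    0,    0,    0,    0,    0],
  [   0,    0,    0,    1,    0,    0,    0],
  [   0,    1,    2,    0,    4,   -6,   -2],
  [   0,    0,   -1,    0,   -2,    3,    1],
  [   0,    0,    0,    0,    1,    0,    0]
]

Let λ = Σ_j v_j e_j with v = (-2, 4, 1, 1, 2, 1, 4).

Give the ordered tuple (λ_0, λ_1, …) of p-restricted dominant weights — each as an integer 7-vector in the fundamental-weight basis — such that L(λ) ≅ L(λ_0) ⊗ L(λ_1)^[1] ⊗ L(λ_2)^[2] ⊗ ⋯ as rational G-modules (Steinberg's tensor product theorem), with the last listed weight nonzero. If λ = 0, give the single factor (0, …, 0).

((1, 2, 2, 1, 0, 2, 2),)

In the fundamental-weight basis, λ has coordinates c = M·v (v = (-2, 4, 1, 1, 2, 1, 4)):
  c_1 = (0)·(-2) + 0·4 + (-1)·(1) + 0·1 + 0·2 + 2·1 + 0·4 = 1
  c_2 = (0)·(-2) + 0·4 + (-1)·(1) + 0·1 + 0·2 + 3·1 + 0·4 = 2
  c_3 = (-1)·(-2) + 0·4 + 0·1 + 0·1 + 0·2 + 0·1 + 0·4 = 2
  c_4 = (0)·(-2) + 0·4 + 0·1 + 1·1 + 0·2 + 0·1 + 0·4 = 1
  c_5 = (0)·(-2) + 1·4 + 2·1 + 0·1 + 4·2 + (-6)·(1) + (-2)·(4) = 0
  c_6 = (0)·(-2) + 0·4 + (-1)·(1) + 0·1 + (-2)·(2) + 3·1 + 1·4 = 2
  c_7 = (0)·(-2) + 0·4 + 0·1 + 0·1 + 1·2 + 0·1 + 0·4 = 2
Expand coordinatewise in base 3:
  c_1 = 1 = 1·3^0
  c_2 = 2 = 2·3^0
  c_3 = 2 = 2·3^0
  c_4 = 1 = 1·3^0
  c_5 = 0
  c_6 = 2 = 2·3^0
  c_7 = 2 = 2·3^0
p-restricted factor λ_0 = (1, 2, 2, 1, 0, 2, 2)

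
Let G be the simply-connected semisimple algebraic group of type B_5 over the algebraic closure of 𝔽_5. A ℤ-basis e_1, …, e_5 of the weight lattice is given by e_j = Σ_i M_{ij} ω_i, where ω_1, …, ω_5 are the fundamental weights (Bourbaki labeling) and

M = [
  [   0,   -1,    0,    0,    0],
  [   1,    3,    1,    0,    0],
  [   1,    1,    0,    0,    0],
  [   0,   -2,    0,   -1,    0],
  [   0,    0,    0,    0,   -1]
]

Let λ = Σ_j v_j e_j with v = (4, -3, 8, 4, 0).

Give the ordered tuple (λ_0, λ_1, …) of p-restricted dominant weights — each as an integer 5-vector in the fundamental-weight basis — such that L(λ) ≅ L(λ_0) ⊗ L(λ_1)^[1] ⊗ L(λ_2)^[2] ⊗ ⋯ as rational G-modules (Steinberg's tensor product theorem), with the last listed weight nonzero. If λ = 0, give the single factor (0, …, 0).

((3, 3, 1, 2, 0),)

In the fundamental-weight basis, λ has coordinates c = M·v (v = (4, -3, 8, 4, 0)):
  c_1 = (0)·(4) + (-1)·(-3) + (0)·(8) + (0)·(4) + (0)·(0) = 3
  c_2 = (1)·(4) + (3)·(-3) + (1)·(8) + (0)·(4) + (0)·(0) = 3
  c_3 = (1)·(4) + (1)·(-3) + (0)·(8) + (0)·(4) + (0)·(0) = 1
  c_4 = (0)·(4) + (-2)·(-3) + (0)·(8) + (-1)·(4) + (0)·(0) = 2
  c_5 = (0)·(4) + (0)·(-3) + (0)·(8) + (0)·(4) + (-1)·(0) = 0
Expand coordinatewise in base 5:
  c_1 = 3 = 3·5^0
  c_2 = 3 = 3·5^0
  c_3 = 1 = 1·5^0
  c_4 = 2 = 2·5^0
  c_5 = 0
p-restricted factor λ_0 = (3, 3, 1, 2, 0)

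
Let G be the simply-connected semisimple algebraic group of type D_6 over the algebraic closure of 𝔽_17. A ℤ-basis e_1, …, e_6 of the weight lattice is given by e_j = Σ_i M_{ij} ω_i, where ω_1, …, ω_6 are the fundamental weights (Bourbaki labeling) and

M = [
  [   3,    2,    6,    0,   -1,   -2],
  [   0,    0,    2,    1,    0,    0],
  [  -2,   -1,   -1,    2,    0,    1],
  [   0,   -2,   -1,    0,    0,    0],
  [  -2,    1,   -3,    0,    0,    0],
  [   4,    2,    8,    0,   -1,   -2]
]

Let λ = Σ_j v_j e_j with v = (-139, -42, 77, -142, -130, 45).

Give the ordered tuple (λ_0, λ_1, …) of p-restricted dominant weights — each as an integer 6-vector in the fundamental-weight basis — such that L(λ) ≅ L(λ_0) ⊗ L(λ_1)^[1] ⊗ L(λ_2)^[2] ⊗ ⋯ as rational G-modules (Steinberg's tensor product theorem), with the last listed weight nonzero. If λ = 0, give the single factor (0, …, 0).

ω-coordinates c = M·v, v = (-139, -42, 77, -142, -130, 45):
  c_1 = 3*-139 + 2*-42 + 6*77 + 0*-142 + -1*-130 + -2*45 = 1
  c_2 = 0*-139 + 0*-42 + 2*77 + 1*-142 + 0*-130 + 0*45 = 12
  c_3 = -2*-139 + -1*-42 + -1*77 + 2*-142 + 0*-130 + 1*45 = 4
  c_4 = 0*-139 + -2*-42 + -1*77 + 0*-142 + 0*-130 + 0*45 = 7
  c_5 = -2*-139 + 1*-42 + -3*77 + 0*-142 + 0*-130 + 0*45 = 5
  c_6 = 4*-139 + 2*-42 + 8*77 + 0*-142 + -1*-130 + -2*45 = 16
p = 17; digits c_i = Σ_j d_{ij}·17^j, 0 ≤ d_{ij} < 17:
  c_1 = 1 = 1·17^0
  c_2 = 12 = 12·17^0
  c_3 = 4 = 4·17^0
  c_4 = 7 = 7·17^0
  c_5 = 5 = 5·17^0
  c_6 = 16 = 16·17^0
λ_0 = (1, 12, 4, 7, 5, 16)

((1, 12, 4, 7, 5, 16),)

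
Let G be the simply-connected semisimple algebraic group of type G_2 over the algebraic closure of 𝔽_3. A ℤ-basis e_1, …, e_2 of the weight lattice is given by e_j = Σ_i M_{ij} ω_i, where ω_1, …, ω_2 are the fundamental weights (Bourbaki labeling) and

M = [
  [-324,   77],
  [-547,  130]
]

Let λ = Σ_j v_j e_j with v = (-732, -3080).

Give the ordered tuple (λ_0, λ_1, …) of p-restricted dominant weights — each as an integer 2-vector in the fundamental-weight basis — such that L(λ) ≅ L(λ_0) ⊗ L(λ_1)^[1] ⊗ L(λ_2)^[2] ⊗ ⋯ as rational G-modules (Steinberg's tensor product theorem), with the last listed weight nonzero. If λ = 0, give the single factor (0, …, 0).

Converting to the ω-basis (c_i = row i of M dotted with v = (-732, -3080)):
  c_1 = -324*-732 + 77*-3080 = 8
  c_2 = -547*-732 + 130*-3080 = 4
Expand coordinatewise in base 3:
  c_1 = 8 = 2·3^0 + 2·3^1
  c_2 = 4 = 1·3^0 + 1·3^1
λ_0 = (2, 1)
λ_1 = (2, 1)

((2, 1), (2, 1))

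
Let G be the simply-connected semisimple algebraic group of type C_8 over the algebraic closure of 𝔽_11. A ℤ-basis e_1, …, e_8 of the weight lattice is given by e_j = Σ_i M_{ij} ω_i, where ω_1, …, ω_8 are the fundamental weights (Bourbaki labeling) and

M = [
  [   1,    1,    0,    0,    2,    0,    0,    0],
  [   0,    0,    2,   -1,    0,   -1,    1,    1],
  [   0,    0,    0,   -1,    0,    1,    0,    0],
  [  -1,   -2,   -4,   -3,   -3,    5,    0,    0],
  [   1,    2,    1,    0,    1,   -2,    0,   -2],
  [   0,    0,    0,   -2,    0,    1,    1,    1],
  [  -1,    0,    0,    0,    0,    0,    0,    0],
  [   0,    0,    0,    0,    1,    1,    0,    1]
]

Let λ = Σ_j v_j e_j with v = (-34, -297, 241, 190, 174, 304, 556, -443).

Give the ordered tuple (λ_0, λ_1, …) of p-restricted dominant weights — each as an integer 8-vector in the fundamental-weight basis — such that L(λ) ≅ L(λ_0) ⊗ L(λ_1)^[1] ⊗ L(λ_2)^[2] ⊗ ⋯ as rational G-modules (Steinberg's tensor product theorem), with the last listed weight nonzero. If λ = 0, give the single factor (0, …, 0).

Compute c_i = Σ_j M_{ij} v_j with v = (-34, -297, 241, 190, 174, 304, 556, -443):
  c_1 = 1*-34 + 1*-297 + 0*241 + 0*190 + 2*174 + 0*304 + 0*556 + 0*-443 = 17
  c_2 = 0*-34 + 0*-297 + 2*241 + -1*190 + 0*174 + -1*304 + 1*556 + 1*-443 = 101
  c_3 = 0*-34 + 0*-297 + 0*241 + -1*190 + 0*174 + 1*304 + 0*556 + 0*-443 = 114
  c_4 = -1*-34 + -2*-297 + -4*241 + -3*190 + -3*174 + 5*304 + 0*556 + 0*-443 = 92
  c_5 = 1*-34 + 2*-297 + 1*241 + 0*190 + 1*174 + -2*304 + 0*556 + -2*-443 = 65
  c_6 = 0*-34 + 0*-297 + 0*241 + -2*190 + 0*174 + 1*304 + 1*556 + 1*-443 = 37
  c_7 = -1*-34 + 0*-297 + 0*241 + 0*190 + 0*174 + 0*304 + 0*556 + 0*-443 = 34
  c_8 = 0*-34 + 0*-297 + 0*241 + 0*190 + 1*174 + 1*304 + 0*556 + 1*-443 = 35
Base-11 expansion of each c_i:
  c_1 = 17 = 6·11^0 + 1·11^1
  c_2 = 101 = 2·11^0 + 9·11^1
  c_3 = 114 = 4·11^0 + 10·11^1
  c_4 = 92 = 4·11^0 + 8·11^1
  c_5 = 65 = 10·11^0 + 5·11^1
  c_6 = 37 = 4·11^0 + 3·11^1
  c_7 = 34 = 1·11^0 + 3·11^1
  c_8 = 35 = 2·11^0 + 3·11^1
Factor λ_0 = (6, 2, 4, 4, 10, 4, 1, 2)
Factor λ_1 = (1, 9, 10, 8, 5, 3, 3, 3)

((6, 2, 4, 4, 10, 4, 1, 2), (1, 9, 10, 8, 5, 3, 3, 3))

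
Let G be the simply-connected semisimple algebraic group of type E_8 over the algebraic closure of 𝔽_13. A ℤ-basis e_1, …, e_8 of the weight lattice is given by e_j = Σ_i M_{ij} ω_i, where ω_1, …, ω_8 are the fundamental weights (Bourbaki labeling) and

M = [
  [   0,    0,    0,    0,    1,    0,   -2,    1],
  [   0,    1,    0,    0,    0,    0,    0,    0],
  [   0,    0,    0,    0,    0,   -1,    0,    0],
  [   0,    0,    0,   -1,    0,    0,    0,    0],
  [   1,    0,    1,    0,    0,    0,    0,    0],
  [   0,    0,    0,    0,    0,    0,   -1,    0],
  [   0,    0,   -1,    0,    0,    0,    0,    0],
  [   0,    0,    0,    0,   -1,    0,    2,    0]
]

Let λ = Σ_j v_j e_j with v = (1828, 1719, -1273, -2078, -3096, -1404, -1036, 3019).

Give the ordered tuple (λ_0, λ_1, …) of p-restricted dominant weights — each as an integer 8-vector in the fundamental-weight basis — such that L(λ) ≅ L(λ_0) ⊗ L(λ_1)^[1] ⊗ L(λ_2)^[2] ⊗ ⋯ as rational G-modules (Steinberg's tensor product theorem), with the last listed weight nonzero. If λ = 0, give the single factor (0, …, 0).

Converting to the ω-basis (c_i = row i of M dotted with v = (1828, 1719, -1273, -2078, -3096, -1404, -1036, 3019)):
  c_1 = 0·1828 + 0·1719 + (0)·(-1273) + (0)·(-2078) + (1)·(-3096) + (0)·(-1404) + (-2)·(-1036) + 1·3019 = 1995
  c_2 = 0·1828 + 1·1719 + (0)·(-1273) + (0)·(-2078) + (0)·(-3096) + (0)·(-1404) + (0)·(-1036) + 0·3019 = 1719
  c_3 = 0·1828 + 0·1719 + (0)·(-1273) + (0)·(-2078) + (0)·(-3096) + (-1)·(-1404) + (0)·(-1036) + 0·3019 = 1404
  c_4 = 0·1828 + 0·1719 + (0)·(-1273) + (-1)·(-2078) + (0)·(-3096) + (0)·(-1404) + (0)·(-1036) + 0·3019 = 2078
  c_5 = 1·1828 + 0·1719 + (1)·(-1273) + (0)·(-2078) + (0)·(-3096) + (0)·(-1404) + (0)·(-1036) + 0·3019 = 555
  c_6 = 0·1828 + 0·1719 + (0)·(-1273) + (0)·(-2078) + (0)·(-3096) + (0)·(-1404) + (-1)·(-1036) + 0·3019 = 1036
  c_7 = 0·1828 + 0·1719 + (-1)·(-1273) + (0)·(-2078) + (0)·(-3096) + (0)·(-1404) + (0)·(-1036) + 0·3019 = 1273
  c_8 = 0·1828 + 0·1719 + (0)·(-1273) + (0)·(-2078) + (-1)·(-3096) + (0)·(-1404) + (2)·(-1036) + 0·3019 = 1024
Base-13 expansion of each c_i:
  c_1 = 1995 = 6·13^0 + 10·13^1 + 11·13^2
  c_2 = 1719 = 3·13^0 + 2·13^1 + 10·13^2
  c_3 = 1404 = 0·13^0 + 4·13^1 + 8·13^2
  c_4 = 2078 = 11·13^0 + 3·13^1 + 12·13^2
  c_5 = 555 = 9·13^0 + 3·13^1 + 3·13^2
  c_6 = 1036 = 9·13^0 + 1·13^1 + 6·13^2
  c_7 = 1273 = 12·13^0 + 6·13^1 + 7·13^2
  c_8 = 1024 = 10·13^0 + 0·13^1 + 6·13^2
p-restricted factor λ_0 = (6, 3, 0, 11, 9, 9, 12, 10)
p-restricted factor λ_1 = (10, 2, 4, 3, 3, 1, 6, 0)
p-restricted factor λ_2 = (11, 10, 8, 12, 3, 6, 7, 6)

((6, 3, 0, 11, 9, 9, 12, 10), (10, 2, 4, 3, 3, 1, 6, 0), (11, 10, 8, 12, 3, 6, 7, 6))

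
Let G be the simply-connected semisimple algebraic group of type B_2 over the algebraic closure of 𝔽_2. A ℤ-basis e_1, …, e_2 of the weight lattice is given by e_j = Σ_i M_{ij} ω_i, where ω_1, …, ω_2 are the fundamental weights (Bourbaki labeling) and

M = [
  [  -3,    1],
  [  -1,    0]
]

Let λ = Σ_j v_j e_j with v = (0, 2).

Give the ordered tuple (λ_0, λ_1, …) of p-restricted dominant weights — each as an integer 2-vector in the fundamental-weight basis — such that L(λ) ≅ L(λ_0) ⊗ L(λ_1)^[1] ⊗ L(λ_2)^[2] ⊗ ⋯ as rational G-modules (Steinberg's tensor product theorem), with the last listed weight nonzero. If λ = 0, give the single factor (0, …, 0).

ω-coordinates c = M·v, v = (0, 2):
  c_1 = (-3)·(0) + (1)·(2) = 2
  c_2 = (-1)·(0) + (0)·(2) = 0
Writing each c_i in base p = 2:
  c_1 = 2 = 0·2^0 + 1·2^1
  c_2 = 0
Factor λ_0 = (0, 0)
Factor λ_1 = (1, 0)

((0, 0), (1, 0))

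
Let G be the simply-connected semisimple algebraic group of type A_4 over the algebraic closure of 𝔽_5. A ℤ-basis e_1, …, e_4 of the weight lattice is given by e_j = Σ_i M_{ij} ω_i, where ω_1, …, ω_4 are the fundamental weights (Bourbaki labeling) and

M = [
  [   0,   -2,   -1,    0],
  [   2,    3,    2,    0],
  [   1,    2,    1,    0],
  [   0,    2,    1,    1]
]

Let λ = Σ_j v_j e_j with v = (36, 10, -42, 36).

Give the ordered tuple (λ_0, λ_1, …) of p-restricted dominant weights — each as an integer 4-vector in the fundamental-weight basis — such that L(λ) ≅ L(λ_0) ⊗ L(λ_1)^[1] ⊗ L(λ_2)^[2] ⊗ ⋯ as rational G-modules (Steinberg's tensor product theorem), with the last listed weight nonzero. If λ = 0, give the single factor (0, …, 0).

((2, 3, 4, 4), (4, 3, 2, 2))

In the fundamental-weight basis, λ has coordinates c = M·v (v = (36, 10, -42, 36)):
  c_1 = 0*36 + -2*10 + -1*-42 + 0*36 = 22
  c_2 = 2*36 + 3*10 + 2*-42 + 0*36 = 18
  c_3 = 1*36 + 2*10 + 1*-42 + 0*36 = 14
  c_4 = 0*36 + 2*10 + 1*-42 + 1*36 = 14
Writing each c_i in base p = 5:
  c_1 = 22 = 2·5^0 + 4·5^1
  c_2 = 18 = 3·5^0 + 3·5^1
  c_3 = 14 = 4·5^0 + 2·5^1
  c_4 = 14 = 4·5^0 + 2·5^1
λ_0 = (2, 3, 4, 4)
λ_1 = (4, 3, 2, 2)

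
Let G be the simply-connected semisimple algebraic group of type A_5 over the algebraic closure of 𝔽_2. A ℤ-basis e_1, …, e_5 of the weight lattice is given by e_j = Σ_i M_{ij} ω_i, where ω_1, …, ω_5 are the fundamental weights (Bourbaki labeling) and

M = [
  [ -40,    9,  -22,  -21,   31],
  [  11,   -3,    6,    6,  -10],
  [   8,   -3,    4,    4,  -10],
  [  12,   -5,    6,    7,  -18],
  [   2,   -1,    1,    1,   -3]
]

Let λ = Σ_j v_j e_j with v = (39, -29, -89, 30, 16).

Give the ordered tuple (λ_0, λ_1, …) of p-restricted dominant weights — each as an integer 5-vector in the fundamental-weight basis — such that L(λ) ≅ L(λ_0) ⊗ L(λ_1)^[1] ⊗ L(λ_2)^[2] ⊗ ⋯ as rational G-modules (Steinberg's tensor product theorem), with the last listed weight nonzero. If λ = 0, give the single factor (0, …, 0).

((1, 0, 1, 1, 0), (1, 1, 1, 0, 0))

Converting to the ω-basis (c_i = row i of M dotted with v = (39, -29, -89, 30, 16)):
  c_1 = -40*39 + 9*-29 + -22*-89 + -21*30 + 31*16 = 3
  c_2 = 11*39 + -3*-29 + 6*-89 + 6*30 + -10*16 = 2
  c_3 = 8*39 + -3*-29 + 4*-89 + 4*30 + -10*16 = 3
  c_4 = 12*39 + -5*-29 + 6*-89 + 7*30 + -18*16 = 1
  c_5 = 2*39 + -1*-29 + 1*-89 + 1*30 + -3*16 = 0
Base-2 expansion of each c_i:
  c_1 = 3 = 1·2^0 + 1·2^1
  c_2 = 2 = 0·2^0 + 1·2^1
  c_3 = 3 = 1·2^0 + 1·2^1
  c_4 = 1 = 1·2^0
  c_5 = 0
Factor λ_0 = (1, 0, 1, 1, 0)
Factor λ_1 = (1, 1, 1, 0, 0)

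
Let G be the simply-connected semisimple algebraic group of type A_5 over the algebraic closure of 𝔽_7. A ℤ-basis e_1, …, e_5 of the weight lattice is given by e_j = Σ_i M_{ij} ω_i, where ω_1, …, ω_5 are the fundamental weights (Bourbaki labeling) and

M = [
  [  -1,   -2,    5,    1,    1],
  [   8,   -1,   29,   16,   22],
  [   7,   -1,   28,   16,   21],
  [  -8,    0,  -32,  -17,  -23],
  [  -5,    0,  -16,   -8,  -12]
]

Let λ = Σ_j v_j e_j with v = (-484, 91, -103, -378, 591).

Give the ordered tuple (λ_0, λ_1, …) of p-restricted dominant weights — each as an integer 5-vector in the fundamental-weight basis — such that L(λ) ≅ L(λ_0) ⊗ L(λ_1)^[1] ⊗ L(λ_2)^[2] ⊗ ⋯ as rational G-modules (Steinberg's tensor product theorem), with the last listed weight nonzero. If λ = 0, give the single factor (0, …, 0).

In the fundamental-weight basis, λ has coordinates c = M·v (v = (-484, 91, -103, -378, 591)):
  c_1 = -1*-484 + -2*91 + 5*-103 + 1*-378 + 1*591 = 0
  c_2 = 8*-484 + -1*91 + 29*-103 + 16*-378 + 22*591 = 4
  c_3 = 7*-484 + -1*91 + 28*-103 + 16*-378 + 21*591 = 0
  c_4 = -8*-484 + 0*91 + -32*-103 + -17*-378 + -23*591 = 1
  c_5 = -5*-484 + 0*91 + -16*-103 + -8*-378 + -12*591 = 0
Expand coordinatewise in base 7:
  c_1 = 0
  c_2 = 4 = 4·7^0
  c_3 = 0
  c_4 = 1 = 1·7^0
  c_5 = 0
λ_0 = (0, 4, 0, 1, 0)

((0, 4, 0, 1, 0),)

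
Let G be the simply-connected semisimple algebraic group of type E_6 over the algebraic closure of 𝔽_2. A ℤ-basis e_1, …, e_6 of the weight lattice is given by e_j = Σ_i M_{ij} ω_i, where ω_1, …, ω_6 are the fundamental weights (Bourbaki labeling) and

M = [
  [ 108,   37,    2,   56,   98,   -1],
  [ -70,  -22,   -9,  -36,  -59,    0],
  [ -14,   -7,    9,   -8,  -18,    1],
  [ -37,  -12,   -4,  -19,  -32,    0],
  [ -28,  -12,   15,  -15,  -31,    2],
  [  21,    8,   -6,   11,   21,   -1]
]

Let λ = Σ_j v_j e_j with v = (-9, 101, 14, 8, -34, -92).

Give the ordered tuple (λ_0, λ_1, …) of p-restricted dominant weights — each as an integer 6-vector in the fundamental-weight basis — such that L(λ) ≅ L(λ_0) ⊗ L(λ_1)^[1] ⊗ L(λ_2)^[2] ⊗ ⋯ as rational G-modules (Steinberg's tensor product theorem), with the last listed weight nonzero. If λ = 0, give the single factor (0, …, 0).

((1, 0, 1, 1, 0, 1),)

Change of basis e → ω: c = M·v where v = (-9, 101, 14, 8, -34, -92):
  c_1 = (108)·(-9) + 37·101 + 2·14 + 56·8 + (98)·(-34) + (-1)·(-92) = 1
  c_2 = (-70)·(-9) + (-22)·(101) + (-9)·(14) + (-36)·(8) + (-59)·(-34) + (0)·(-92) = 0
  c_3 = (-14)·(-9) + (-7)·(101) + 9·14 + (-8)·(8) + (-18)·(-34) + (1)·(-92) = 1
  c_4 = (-37)·(-9) + (-12)·(101) + (-4)·(14) + (-19)·(8) + (-32)·(-34) + (0)·(-92) = 1
  c_5 = (-28)·(-9) + (-12)·(101) + 15·14 + (-15)·(8) + (-31)·(-34) + (2)·(-92) = 0
  c_6 = (21)·(-9) + 8·101 + (-6)·(14) + 11·8 + (21)·(-34) + (-1)·(-92) = 1
Writing each c_i in base p = 2:
  c_1 = 1 = 1·2^0
  c_2 = 0
  c_3 = 1 = 1·2^0
  c_4 = 1 = 1·2^0
  c_5 = 0
  c_6 = 1 = 1·2^0
Factor λ_0 = (1, 0, 1, 1, 0, 1)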